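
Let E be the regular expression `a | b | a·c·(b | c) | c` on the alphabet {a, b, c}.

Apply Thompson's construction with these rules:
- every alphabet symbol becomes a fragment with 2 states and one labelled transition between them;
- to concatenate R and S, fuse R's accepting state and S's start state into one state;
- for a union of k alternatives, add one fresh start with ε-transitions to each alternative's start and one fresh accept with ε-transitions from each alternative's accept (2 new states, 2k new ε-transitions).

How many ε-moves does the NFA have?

12

By structural recursion:
Each of the 7 symbol leaves contributes 0 ε-transitions.
  b | c = 4 ε-transitions
  a·c·(b | c) = 4 ε-transitions
  a | b | a·c·(b | c) | c = 12 ε-transitions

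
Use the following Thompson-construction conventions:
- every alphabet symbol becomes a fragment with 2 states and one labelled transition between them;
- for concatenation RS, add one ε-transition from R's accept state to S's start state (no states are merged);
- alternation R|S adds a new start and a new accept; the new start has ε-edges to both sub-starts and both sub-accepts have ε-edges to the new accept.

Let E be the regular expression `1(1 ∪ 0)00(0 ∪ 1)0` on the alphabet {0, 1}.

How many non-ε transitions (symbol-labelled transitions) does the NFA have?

8

Recursing over subexpressions:
Each of the 8 symbol leaves contributes exactly 1 symbol transition.
  1 ∪ 0 = 2 symbol transitions
  0 ∪ 1 = 2 symbol transitions
  1(1 ∪ 0)00(0 ∪ 1)0 = 8 symbol transitions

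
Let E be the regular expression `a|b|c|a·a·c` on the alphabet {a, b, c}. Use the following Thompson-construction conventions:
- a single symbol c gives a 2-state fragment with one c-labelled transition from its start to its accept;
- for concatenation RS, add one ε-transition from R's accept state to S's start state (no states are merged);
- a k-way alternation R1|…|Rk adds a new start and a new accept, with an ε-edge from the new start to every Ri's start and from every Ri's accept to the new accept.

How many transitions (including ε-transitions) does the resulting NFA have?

16

Per subexpression:
Each of the 6 symbol leaves contributes 1 transition (1 symbol, 0 ε).
  a·a·c → 5 transitions (3 symbol, 2 ε)
  a|b|c|a·a·c → 16 transitions (6 symbol, 10 ε)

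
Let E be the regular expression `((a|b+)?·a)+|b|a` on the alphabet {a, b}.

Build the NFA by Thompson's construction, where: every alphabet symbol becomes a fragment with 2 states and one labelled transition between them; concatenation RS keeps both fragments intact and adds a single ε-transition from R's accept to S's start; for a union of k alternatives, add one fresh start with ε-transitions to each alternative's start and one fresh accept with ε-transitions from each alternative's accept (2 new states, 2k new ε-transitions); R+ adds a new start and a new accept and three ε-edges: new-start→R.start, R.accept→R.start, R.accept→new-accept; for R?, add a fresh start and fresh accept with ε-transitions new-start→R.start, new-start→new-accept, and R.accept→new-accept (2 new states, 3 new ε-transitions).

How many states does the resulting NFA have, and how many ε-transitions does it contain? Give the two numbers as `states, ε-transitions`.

20, 20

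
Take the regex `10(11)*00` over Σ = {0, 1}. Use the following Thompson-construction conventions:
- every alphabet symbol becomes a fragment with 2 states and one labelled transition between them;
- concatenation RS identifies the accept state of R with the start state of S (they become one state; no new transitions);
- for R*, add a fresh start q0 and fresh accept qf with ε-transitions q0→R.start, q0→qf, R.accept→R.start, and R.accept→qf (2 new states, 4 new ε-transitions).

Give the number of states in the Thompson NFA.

9

By structural recursion:
Each of the 6 symbol leaves contributes a 2-state fragment.
  11 → 3 states
  (11)* → 5 states
  10(11)*00 → 9 states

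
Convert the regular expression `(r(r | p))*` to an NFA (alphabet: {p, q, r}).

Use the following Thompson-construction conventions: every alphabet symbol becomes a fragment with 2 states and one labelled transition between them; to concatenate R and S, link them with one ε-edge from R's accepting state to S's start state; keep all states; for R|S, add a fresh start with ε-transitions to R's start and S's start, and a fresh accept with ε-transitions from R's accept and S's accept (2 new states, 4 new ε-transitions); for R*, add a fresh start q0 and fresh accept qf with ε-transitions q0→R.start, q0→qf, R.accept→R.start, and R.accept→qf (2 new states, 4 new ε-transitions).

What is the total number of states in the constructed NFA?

10

Bottom-up over the parse tree:
Each of the 3 symbol leaves contributes a 2-state fragment.
  r | p = 6 states
  r(r | p) = 8 states
  (r(r | p))* = 10 states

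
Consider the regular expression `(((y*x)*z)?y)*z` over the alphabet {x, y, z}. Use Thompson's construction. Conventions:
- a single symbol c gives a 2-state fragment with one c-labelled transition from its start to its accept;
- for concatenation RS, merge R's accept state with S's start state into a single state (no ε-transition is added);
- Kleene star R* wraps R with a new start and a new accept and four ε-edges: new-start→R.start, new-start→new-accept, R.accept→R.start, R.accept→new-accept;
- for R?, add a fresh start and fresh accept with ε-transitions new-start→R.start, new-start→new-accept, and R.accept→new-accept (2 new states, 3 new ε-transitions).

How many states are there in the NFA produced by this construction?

14

Building bottom-up:
Each of the 5 symbol leaves contributes a 2-state fragment.
  y* → 4 states
  y*x → 5 states
  (y*x)* → 7 states
  (y*x)*z → 8 states
  ((y*x)*z)? → 10 states
  ((y*x)*z)?y → 11 states
  (((y*x)*z)?y)* → 13 states
  (((y*x)*z)?y)*z → 14 states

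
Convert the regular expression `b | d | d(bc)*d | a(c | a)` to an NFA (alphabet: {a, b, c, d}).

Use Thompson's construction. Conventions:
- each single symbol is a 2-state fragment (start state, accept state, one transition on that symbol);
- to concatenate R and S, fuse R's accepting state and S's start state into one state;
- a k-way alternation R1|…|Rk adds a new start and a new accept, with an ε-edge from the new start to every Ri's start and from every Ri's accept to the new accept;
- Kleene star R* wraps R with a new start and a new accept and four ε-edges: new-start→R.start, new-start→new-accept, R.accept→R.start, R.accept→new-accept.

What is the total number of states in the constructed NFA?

20

By structural recursion:
Each of the 9 symbol leaves contributes a 2-state fragment.
  bc = 3 states
  (bc)* = 5 states
  d(bc)*d = 7 states
  c | a = 6 states
  a(c | a) = 7 states
  b | d | d(bc)*d | a(c | a) = 20 states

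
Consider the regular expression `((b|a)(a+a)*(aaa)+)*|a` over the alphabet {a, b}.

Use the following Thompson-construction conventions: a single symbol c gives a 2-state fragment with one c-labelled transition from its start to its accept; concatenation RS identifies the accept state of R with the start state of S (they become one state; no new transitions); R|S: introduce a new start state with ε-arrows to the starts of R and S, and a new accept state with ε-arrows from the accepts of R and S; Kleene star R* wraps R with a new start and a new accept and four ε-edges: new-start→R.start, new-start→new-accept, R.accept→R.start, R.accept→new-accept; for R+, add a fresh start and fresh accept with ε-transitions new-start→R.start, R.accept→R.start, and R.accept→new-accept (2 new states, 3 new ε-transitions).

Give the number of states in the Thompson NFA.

23

Building bottom-up:
Each of the 8 symbol leaves contributes a 2-state fragment.
  b|a → 6 states
  a+ → 4 states
  a+a → 5 states
  (a+a)* → 7 states
  aaa → 4 states
  (aaa)+ → 6 states
  (b|a)(a+a)*(aaa)+ → 17 states
  ((b|a)(a+a)*(aaa)+)* → 19 states
  ((b|a)(a+a)*(aaa)+)*|a → 23 states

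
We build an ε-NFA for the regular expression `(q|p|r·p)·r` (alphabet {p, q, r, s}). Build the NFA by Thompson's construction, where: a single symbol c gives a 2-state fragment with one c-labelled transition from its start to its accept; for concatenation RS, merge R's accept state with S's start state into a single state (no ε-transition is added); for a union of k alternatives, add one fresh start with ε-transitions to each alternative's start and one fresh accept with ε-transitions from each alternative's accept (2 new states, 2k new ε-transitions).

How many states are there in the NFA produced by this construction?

10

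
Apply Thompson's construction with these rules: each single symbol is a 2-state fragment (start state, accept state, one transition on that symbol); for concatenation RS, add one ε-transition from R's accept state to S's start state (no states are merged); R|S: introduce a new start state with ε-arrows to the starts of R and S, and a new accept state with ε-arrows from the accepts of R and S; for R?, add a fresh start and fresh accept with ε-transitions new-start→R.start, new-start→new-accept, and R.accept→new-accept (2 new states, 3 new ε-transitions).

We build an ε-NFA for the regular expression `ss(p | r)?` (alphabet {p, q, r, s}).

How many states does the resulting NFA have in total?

Recursing over subexpressions:
Each of the 4 symbol leaves contributes a 2-state fragment.
  p | r : 6 states
  (p | r)? : 8 states
  ss(p | r)? : 12 states

12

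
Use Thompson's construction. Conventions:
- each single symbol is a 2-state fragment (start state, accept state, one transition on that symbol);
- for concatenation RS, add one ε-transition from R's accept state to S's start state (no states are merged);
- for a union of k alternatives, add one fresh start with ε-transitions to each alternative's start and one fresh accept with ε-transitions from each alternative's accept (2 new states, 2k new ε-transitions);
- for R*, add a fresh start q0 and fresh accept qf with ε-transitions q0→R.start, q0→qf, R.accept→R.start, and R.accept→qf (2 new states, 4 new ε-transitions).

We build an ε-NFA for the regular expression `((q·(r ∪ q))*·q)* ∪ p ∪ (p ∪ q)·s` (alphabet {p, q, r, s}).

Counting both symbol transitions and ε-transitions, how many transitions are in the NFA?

Bottom-up over the parse tree:
Each of the 8 symbol leaves contributes 1 transition (1 symbol, 0 ε).
  r ∪ q — 6 transitions (2 symbol, 4 ε)
  q·(r ∪ q) — 8 transitions (3 symbol, 5 ε)
  (q·(r ∪ q))* — 12 transitions (3 symbol, 9 ε)
  (q·(r ∪ q))*·q — 14 transitions (4 symbol, 10 ε)
  ((q·(r ∪ q))*·q)* — 18 transitions (4 symbol, 14 ε)
  p ∪ q — 6 transitions (2 symbol, 4 ε)
  (p ∪ q)·s — 8 transitions (3 symbol, 5 ε)
  ((q·(r ∪ q))*·q)* ∪ p ∪ (p ∪ q)·s — 33 transitions (8 symbol, 25 ε)

33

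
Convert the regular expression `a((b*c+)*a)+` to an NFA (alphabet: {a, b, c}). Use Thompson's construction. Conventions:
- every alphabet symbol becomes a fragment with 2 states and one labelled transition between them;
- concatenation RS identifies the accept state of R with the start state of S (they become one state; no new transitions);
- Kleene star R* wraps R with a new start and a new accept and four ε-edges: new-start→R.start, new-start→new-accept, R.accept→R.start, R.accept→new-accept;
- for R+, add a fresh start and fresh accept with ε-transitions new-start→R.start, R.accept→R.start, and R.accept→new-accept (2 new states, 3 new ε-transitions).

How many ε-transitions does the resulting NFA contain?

14

Per subexpression:
Each of the 4 symbol leaves contributes 0 ε-transitions.
  b* = 4 ε-transitions
  c+ = 3 ε-transitions
  b*c+ = 7 ε-transitions
  (b*c+)* = 11 ε-transitions
  (b*c+)*a = 11 ε-transitions
  ((b*c+)*a)+ = 14 ε-transitions
  a((b*c+)*a)+ = 14 ε-transitions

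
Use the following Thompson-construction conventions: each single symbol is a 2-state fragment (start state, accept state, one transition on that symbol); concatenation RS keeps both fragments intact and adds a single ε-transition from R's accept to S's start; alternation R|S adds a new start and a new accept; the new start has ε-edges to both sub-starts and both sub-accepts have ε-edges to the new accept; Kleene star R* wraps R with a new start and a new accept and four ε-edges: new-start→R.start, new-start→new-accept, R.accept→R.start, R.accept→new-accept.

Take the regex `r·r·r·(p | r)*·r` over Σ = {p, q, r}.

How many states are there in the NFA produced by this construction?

16

Per subexpression:
Each of the 6 symbol leaves contributes a 2-state fragment.
  p | r : 6 states
  (p | r)* : 8 states
  r·r·r·(p | r)*·r : 16 states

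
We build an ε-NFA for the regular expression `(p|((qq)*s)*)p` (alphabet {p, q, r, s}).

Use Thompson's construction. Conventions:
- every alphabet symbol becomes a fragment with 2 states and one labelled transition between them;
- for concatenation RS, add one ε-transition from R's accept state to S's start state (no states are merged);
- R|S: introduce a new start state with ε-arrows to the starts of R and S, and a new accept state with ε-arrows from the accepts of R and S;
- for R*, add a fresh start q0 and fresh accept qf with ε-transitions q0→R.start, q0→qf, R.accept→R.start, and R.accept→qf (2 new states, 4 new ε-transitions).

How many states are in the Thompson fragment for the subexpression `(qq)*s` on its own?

8

Fragment for `(qq)*s`:
Each of the 3 symbol leaves contributes a 2-state fragment.
  qq → 4 states
  (qq)* → 6 states
  (qq)*s → 8 states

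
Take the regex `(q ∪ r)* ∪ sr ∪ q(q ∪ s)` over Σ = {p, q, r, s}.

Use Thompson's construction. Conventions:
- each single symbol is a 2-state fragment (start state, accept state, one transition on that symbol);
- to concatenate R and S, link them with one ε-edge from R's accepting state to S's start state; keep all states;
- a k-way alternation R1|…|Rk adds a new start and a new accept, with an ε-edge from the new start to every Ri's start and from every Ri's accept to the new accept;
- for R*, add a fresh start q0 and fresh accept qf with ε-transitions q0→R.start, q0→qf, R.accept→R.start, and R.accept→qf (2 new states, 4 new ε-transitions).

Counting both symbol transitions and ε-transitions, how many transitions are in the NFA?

By structural recursion:
Each of the 7 symbol leaves contributes 1 transition (1 symbol, 0 ε).
  q ∪ r = 6 transitions (2 symbol, 4 ε)
  (q ∪ r)* = 10 transitions (2 symbol, 8 ε)
  sr = 3 transitions (2 symbol, 1 ε)
  q ∪ s = 6 transitions (2 symbol, 4 ε)
  q(q ∪ s) = 8 transitions (3 symbol, 5 ε)
  (q ∪ r)* ∪ sr ∪ q(q ∪ s) = 27 transitions (7 symbol, 20 ε)

27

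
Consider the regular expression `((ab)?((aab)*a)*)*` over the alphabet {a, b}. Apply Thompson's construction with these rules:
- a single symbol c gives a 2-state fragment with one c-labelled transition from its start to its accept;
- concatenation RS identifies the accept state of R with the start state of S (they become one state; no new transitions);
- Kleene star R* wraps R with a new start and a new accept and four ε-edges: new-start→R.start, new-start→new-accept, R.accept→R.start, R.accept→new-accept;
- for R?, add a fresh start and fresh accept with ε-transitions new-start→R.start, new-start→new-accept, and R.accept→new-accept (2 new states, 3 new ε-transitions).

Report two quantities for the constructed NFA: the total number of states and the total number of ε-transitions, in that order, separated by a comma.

15, 15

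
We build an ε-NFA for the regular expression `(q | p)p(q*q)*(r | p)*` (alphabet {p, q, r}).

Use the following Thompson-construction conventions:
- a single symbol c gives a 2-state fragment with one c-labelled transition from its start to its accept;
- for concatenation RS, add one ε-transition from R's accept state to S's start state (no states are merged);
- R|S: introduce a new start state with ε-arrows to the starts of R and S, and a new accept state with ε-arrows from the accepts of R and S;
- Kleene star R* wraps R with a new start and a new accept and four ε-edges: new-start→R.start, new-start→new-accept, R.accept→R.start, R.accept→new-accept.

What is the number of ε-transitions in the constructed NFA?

24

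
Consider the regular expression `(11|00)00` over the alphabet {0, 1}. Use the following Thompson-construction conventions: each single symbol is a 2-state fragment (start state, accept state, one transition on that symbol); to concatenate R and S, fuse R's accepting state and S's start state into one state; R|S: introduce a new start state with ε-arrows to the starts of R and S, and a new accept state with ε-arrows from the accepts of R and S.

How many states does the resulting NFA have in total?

10

Building bottom-up:
Each of the 6 symbol leaves contributes a 2-state fragment.
  11 — 3 states
  00 — 3 states
  11|00 — 8 states
  (11|00)00 — 10 states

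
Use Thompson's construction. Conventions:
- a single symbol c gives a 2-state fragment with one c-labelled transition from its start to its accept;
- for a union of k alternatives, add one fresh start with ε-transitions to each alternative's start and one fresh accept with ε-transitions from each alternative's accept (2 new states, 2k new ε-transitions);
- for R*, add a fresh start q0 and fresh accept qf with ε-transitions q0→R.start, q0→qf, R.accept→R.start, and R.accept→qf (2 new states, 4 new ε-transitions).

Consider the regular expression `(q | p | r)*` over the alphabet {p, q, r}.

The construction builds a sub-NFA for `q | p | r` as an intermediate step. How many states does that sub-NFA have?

Fragment for `q | p | r`:
Each of the 3 symbol leaves contributes a 2-state fragment.
  q | p | r → 8 states

8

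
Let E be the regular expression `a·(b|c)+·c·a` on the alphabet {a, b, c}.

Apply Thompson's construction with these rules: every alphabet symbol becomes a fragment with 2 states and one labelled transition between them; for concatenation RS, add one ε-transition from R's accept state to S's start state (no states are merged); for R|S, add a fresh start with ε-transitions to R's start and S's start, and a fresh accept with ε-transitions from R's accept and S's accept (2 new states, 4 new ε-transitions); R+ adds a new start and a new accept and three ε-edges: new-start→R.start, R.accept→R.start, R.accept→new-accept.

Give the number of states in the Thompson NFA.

Recursing over subexpressions:
Each of the 5 symbol leaves contributes a 2-state fragment.
  b|c → 6 states
  (b|c)+ → 8 states
  a·(b|c)+·c·a → 14 states

14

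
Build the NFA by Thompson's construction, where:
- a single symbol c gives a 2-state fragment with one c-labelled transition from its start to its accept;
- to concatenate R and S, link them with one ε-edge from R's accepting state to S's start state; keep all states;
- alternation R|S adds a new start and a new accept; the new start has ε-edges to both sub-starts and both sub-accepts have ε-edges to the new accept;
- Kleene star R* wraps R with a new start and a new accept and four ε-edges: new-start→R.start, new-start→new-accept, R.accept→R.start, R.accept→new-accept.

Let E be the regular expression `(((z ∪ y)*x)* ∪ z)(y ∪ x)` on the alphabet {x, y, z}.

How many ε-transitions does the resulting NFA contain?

Per subexpression:
Each of the 6 symbol leaves contributes 0 ε-transitions.
  z ∪ y : 4 ε-transitions
  (z ∪ y)* : 8 ε-transitions
  (z ∪ y)*x : 9 ε-transitions
  ((z ∪ y)*x)* : 13 ε-transitions
  ((z ∪ y)*x)* ∪ z : 17 ε-transitions
  y ∪ x : 4 ε-transitions
  (((z ∪ y)*x)* ∪ z)(y ∪ x) : 22 ε-transitions

22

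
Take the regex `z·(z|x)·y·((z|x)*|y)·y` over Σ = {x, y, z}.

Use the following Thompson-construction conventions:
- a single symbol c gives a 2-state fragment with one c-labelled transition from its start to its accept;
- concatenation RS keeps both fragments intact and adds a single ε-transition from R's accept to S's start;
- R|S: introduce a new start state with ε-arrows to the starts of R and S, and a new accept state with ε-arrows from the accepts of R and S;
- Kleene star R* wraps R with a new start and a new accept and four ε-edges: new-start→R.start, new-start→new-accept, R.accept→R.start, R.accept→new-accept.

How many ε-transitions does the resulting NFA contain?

By structural recursion:
Each of the 8 symbol leaves contributes 0 ε-transitions.
  z|x → 4 ε-transitions
  z|x → 4 ε-transitions
  (z|x)* → 8 ε-transitions
  (z|x)*|y → 12 ε-transitions
  z·(z|x)·y·((z|x)*|y)·y → 20 ε-transitions

20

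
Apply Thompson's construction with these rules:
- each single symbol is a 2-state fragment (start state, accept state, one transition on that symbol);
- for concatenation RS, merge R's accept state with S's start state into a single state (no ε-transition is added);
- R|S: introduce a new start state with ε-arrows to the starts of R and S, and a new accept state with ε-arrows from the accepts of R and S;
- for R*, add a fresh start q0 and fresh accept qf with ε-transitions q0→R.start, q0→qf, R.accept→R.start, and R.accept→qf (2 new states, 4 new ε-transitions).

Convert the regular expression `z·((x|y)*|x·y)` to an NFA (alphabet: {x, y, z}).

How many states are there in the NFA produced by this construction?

Per subexpression:
Each of the 5 symbol leaves contributes a 2-state fragment.
  x|y — 6 states
  (x|y)* — 8 states
  x·y — 3 states
  (x|y)*|x·y — 13 states
  z·((x|y)*|x·y) — 14 states

14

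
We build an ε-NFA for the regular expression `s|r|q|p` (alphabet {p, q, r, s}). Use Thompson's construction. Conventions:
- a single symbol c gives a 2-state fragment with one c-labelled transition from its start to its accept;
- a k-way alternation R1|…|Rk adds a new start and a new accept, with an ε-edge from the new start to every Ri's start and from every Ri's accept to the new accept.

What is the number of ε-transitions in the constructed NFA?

8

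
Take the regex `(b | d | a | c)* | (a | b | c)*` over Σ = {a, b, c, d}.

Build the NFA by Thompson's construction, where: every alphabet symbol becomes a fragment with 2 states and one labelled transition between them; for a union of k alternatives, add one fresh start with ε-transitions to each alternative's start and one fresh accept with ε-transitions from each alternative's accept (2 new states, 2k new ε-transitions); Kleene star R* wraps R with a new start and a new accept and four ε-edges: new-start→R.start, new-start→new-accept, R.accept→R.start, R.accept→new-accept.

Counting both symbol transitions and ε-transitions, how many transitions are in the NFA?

Building bottom-up:
Each of the 7 symbol leaves contributes 1 transition (1 symbol, 0 ε).
  b | d | a | c — 12 transitions (4 symbol, 8 ε)
  (b | d | a | c)* — 16 transitions (4 symbol, 12 ε)
  a | b | c — 9 transitions (3 symbol, 6 ε)
  (a | b | c)* — 13 transitions (3 symbol, 10 ε)
  (b | d | a | c)* | (a | b | c)* — 33 transitions (7 symbol, 26 ε)

33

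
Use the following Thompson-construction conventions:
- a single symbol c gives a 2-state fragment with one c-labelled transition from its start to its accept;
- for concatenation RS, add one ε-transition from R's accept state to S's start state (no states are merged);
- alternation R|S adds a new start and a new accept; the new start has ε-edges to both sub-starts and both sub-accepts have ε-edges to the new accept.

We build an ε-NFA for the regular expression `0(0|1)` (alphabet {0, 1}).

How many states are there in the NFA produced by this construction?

Bottom-up over the parse tree:
Each of the 3 symbol leaves contributes a 2-state fragment.
  0|1 — 6 states
  0(0|1) — 8 states

8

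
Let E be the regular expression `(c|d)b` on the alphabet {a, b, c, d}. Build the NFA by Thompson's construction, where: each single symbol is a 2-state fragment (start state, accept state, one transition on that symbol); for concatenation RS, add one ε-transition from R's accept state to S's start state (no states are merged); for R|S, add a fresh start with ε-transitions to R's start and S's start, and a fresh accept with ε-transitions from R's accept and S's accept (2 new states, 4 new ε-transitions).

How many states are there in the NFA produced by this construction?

8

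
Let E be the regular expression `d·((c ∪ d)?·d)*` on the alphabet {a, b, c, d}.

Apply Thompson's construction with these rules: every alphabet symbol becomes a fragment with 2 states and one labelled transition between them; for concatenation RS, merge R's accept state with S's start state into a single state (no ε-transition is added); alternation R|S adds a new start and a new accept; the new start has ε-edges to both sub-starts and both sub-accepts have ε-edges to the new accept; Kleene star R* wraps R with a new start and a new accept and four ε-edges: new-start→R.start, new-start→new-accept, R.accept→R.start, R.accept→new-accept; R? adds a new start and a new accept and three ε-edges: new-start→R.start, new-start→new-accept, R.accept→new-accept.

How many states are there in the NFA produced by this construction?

Recursing over subexpressions:
Each of the 4 symbol leaves contributes a 2-state fragment.
  c ∪ d — 6 states
  (c ∪ d)? — 8 states
  (c ∪ d)?·d — 9 states
  ((c ∪ d)?·d)* — 11 states
  d·((c ∪ d)?·d)* — 12 states

12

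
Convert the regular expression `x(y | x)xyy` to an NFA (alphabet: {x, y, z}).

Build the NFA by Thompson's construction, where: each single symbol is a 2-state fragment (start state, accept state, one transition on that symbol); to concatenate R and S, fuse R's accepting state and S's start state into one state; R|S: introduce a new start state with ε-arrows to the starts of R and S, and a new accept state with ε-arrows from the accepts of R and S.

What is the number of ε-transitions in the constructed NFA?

4

Bottom-up over the parse tree:
Each of the 6 symbol leaves contributes 0 ε-transitions.
  y | x : 4 ε-transitions
  x(y | x)xyy : 4 ε-transitions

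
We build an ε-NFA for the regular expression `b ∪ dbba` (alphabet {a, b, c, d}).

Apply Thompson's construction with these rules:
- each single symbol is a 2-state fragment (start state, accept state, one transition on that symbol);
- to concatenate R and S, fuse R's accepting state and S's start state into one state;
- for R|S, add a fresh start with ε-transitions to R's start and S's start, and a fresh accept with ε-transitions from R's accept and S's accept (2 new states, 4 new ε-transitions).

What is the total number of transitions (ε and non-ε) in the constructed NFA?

Recursing over subexpressions:
Each of the 5 symbol leaves contributes 1 transition (1 symbol, 0 ε).
  dbba : 4 transitions (4 symbol, 0 ε)
  b ∪ dbba : 9 transitions (5 symbol, 4 ε)

9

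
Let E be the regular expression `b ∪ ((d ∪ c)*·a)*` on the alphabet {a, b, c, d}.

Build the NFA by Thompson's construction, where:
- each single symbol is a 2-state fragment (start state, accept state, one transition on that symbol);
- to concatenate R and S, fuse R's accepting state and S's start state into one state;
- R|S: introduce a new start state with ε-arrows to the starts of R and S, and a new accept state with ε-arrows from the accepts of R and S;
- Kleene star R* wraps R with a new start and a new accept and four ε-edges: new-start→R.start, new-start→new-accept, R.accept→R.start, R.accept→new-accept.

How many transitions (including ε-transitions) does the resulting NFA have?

Bottom-up over the parse tree:
Each of the 4 symbol leaves contributes 1 transition (1 symbol, 0 ε).
  d ∪ c → 6 transitions (2 symbol, 4 ε)
  (d ∪ c)* → 10 transitions (2 symbol, 8 ε)
  (d ∪ c)*·a → 11 transitions (3 symbol, 8 ε)
  ((d ∪ c)*·a)* → 15 transitions (3 symbol, 12 ε)
  b ∪ ((d ∪ c)*·a)* → 20 transitions (4 symbol, 16 ε)

20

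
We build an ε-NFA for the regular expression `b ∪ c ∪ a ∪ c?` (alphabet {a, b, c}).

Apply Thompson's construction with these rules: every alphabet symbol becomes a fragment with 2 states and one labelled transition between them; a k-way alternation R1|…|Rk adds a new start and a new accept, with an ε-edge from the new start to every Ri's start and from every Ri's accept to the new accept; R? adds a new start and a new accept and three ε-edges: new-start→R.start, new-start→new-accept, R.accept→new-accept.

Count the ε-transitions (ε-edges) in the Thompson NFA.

Recursing over subexpressions:
Each of the 4 symbol leaves contributes 0 ε-transitions.
  c? → 3 ε-transitions
  b ∪ c ∪ a ∪ c? → 11 ε-transitions

11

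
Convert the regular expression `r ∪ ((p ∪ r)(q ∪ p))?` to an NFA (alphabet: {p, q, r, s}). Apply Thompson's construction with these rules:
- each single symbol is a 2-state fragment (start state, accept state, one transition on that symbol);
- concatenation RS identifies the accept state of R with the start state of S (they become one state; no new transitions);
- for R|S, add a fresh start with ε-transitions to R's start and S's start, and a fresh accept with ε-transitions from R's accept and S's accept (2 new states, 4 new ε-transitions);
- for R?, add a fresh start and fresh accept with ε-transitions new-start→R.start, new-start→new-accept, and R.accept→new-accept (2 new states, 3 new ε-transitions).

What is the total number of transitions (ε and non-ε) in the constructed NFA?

Recursing over subexpressions:
Each of the 5 symbol leaves contributes 1 transition (1 symbol, 0 ε).
  p ∪ r → 6 transitions (2 symbol, 4 ε)
  q ∪ p → 6 transitions (2 symbol, 4 ε)
  (p ∪ r)(q ∪ p) → 12 transitions (4 symbol, 8 ε)
  ((p ∪ r)(q ∪ p))? → 15 transitions (4 symbol, 11 ε)
  r ∪ ((p ∪ r)(q ∪ p))? → 20 transitions (5 symbol, 15 ε)

20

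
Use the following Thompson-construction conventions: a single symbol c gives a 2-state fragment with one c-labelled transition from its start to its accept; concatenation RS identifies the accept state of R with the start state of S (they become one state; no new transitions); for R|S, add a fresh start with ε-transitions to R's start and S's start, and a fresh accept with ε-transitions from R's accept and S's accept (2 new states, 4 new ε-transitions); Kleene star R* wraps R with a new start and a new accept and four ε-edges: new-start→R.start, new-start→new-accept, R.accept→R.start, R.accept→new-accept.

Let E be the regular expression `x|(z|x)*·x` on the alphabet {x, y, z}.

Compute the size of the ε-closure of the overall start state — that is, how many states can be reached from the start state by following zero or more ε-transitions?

7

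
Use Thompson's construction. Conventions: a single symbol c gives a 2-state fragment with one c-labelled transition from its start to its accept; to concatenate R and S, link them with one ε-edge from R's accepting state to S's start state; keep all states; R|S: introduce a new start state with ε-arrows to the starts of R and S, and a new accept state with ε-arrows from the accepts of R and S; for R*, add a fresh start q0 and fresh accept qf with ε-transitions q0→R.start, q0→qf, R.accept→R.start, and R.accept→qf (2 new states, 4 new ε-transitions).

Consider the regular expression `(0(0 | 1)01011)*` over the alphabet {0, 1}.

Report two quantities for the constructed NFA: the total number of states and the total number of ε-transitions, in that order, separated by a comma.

By structural recursion:
Each of the 8 symbol leaves contributes 2 states and 0 ε-transitions.
  0 | 1 — 6 states, 4 ε-transitions
  0(0 | 1)01011 — 18 states, 10 ε-transitions
  (0(0 | 1)01011)* — 20 states, 14 ε-transitions

20, 14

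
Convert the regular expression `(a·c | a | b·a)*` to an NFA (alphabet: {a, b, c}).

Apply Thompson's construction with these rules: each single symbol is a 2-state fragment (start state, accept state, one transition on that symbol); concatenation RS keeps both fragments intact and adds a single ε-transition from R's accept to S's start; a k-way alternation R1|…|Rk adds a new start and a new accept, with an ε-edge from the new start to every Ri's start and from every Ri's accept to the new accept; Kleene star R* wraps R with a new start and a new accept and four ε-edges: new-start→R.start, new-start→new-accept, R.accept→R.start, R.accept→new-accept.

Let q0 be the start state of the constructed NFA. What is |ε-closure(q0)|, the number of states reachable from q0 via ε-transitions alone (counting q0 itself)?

6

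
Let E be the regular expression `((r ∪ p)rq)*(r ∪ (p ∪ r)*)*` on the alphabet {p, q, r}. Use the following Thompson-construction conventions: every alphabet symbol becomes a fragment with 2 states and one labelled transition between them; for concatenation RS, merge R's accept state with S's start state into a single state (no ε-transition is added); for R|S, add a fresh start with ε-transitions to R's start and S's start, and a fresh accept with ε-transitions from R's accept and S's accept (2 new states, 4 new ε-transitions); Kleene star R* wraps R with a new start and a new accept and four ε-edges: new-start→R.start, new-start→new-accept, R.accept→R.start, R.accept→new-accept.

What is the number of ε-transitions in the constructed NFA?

Bottom-up over the parse tree:
Each of the 7 symbol leaves contributes 0 ε-transitions.
  r ∪ p : 4 ε-transitions
  (r ∪ p)rq : 4 ε-transitions
  ((r ∪ p)rq)* : 8 ε-transitions
  p ∪ r : 4 ε-transitions
  (p ∪ r)* : 8 ε-transitions
  r ∪ (p ∪ r)* : 12 ε-transitions
  (r ∪ (p ∪ r)*)* : 16 ε-transitions
  ((r ∪ p)rq)*(r ∪ (p ∪ r)*)* : 24 ε-transitions

24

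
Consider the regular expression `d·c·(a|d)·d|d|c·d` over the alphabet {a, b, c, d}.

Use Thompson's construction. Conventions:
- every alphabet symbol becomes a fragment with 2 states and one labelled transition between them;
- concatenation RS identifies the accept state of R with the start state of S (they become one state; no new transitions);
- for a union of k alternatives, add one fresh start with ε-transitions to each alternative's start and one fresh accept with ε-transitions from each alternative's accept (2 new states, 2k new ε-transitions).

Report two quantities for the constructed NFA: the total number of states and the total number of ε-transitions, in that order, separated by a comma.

Recursing over subexpressions:
Each of the 8 symbol leaves contributes 2 states and 0 ε-transitions.
  a|d — 6 states, 4 ε-transitions
  d·c·(a|d)·d — 9 states, 4 ε-transitions
  c·d — 3 states, 0 ε-transitions
  d·c·(a|d)·d|d|c·d — 16 states, 10 ε-transitions

16, 10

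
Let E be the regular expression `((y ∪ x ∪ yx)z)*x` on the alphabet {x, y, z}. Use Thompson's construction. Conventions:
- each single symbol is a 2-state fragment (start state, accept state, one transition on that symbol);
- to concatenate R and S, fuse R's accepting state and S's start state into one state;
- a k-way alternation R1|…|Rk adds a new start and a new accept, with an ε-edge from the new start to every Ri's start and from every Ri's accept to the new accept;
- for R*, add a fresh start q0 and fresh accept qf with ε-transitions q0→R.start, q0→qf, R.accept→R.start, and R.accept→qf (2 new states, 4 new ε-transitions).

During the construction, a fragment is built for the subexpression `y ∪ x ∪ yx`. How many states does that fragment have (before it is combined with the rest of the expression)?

9

Fragment for `y ∪ x ∪ yx`:
Each of the 4 symbol leaves contributes a 2-state fragment.
  yx → 3 states
  y ∪ x ∪ yx → 9 states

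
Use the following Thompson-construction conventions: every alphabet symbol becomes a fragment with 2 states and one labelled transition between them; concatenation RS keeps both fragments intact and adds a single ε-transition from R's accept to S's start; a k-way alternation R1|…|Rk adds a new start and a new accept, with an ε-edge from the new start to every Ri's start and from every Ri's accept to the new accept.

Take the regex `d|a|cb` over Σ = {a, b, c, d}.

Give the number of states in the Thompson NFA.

Building bottom-up:
Each of the 4 symbol leaves contributes a 2-state fragment.
  cb = 4 states
  d|a|cb = 10 states

10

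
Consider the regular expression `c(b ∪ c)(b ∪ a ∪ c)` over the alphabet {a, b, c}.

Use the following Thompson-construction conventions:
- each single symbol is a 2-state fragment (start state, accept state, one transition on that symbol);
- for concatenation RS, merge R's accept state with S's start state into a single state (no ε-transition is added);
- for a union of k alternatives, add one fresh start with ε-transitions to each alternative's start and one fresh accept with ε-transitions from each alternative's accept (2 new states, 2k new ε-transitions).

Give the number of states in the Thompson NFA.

14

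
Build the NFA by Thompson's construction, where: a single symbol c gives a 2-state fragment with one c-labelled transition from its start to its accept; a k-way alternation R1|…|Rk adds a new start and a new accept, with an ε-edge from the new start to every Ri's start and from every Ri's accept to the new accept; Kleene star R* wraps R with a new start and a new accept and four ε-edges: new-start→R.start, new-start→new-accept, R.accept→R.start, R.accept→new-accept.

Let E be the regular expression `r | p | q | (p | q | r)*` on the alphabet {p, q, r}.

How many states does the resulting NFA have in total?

Building bottom-up:
Each of the 6 symbol leaves contributes a 2-state fragment.
  p | q | r = 8 states
  (p | q | r)* = 10 states
  r | p | q | (p | q | r)* = 18 states

18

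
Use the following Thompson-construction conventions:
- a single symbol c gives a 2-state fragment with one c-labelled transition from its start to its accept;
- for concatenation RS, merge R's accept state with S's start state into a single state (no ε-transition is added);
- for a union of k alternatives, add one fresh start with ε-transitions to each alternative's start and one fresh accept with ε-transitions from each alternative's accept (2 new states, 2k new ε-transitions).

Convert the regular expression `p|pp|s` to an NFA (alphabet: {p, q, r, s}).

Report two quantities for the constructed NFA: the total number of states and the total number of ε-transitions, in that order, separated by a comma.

9, 6

Recursing over subexpressions:
Each of the 4 symbol leaves contributes 2 states and 0 ε-transitions.
  pp — 3 states, 0 ε-transitions
  p|pp|s — 9 states, 6 ε-transitions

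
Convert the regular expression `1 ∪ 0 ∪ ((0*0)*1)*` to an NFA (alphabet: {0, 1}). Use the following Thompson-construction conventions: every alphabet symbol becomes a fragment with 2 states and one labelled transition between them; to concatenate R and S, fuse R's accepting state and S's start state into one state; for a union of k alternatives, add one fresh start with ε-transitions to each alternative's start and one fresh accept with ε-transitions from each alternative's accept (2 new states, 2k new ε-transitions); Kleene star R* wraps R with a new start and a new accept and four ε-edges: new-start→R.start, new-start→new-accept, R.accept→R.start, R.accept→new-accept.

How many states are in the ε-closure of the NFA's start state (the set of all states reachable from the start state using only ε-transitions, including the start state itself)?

Compute the ε-closure size of each fragment's start state recursively; a symbol fragment's start has no outgoing ε-edge, so its closure is just itself (size 1).
  0* — |ε-closure| = 1 (new start) + 1 (body) + 1 (new accept) = 3
  0*0 — |ε-closure| = 3 + (1−1) = 3 (closure spills across the concat boundary because the left factor accepts ε)
  (0*0)* — |ε-closure| = 1 (new start) + 3 (body) + 1 (new accept) = 5
  (0*0)*1 — the left operand accepts ε, so the closure extends into the next operand (the shared merged state is already counted); |ε-closure| = 5 + (1−1) = 5
  ((0*0)*1)* — |ε-closure| = 1 (new start) + 5 (body) + 1 (new accept) = 7
  1 ∪ 0 ∪ ((0*0)*1)* — new start ε-reaches every alternative's start; at least one alternative accepts ε, so the union's new accept is reached too: |ε-closure| = 1 + 1 + 1 + 7 + 1 = 11

11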